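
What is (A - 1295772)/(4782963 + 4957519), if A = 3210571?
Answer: 1914799/9740482 ≈ 0.19658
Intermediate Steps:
(A - 1295772)/(4782963 + 4957519) = (3210571 - 1295772)/(4782963 + 4957519) = 1914799/9740482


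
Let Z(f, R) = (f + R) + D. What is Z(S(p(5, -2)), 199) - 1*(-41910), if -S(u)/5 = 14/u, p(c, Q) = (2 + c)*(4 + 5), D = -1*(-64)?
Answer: 379547/9 ≈ 42172.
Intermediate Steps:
D = 64
p(c, Q) = 18 + 9*c (p(c, Q) = (2 + c)*9 = 18 + 9*c)
S(u) = -70/u
Z(f, R) = 64 + R + f (Z(f, R) = (f + R) + 64 = (R + f) + 64 = 64 + R + f)
Z(S(p(5, -2)), 199) - 1*(-41910) = (64 + 199 - 70/(18 + 9*5)) - 1*(-41910) = (64 + 199 - 70/(18 + 45)) + 41910 = (64 + 199 - 70/63) + 41910 = (64 + 199 - 70*1/63) + 41910 = (64 + 199 - 10/9) + 41910 = 2357/9 + 41910 = 379547/9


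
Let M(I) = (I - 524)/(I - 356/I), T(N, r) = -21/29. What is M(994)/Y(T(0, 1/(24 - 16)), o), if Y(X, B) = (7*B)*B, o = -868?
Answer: 3337/37207090816 ≈ 8.9687e-8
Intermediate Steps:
T(N, r) = -21/29 (T(N, r) = -21*1/29 = -21/29)
Y(X, B) = 7*B**2
M(I) = (-524 + I)/(I - 356/I)
M(994)/Y(T(0, 1/(24 - 16)), o) = (994*(-524 + 994)/(-356 + 994**2))/((7*(-868)**2)) = (994*470/(-356 + 988036))/((7*753424)) = (994*470/987680)/5273968 = (994*(1/987680)*470)*(1/5273968) = (23359/49384)*(1/5273968) = 3337/37207090816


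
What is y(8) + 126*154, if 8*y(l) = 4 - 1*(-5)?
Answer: 155241/8 ≈ 19405.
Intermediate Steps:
y(l) = 9/8 (y(l) = (4 - 1*(-5))/8 = (4 + 5)/8 = (⅛)*9 = 9/8)
y(8) + 126*154 = 9/8 + 126*154 = 9/8 + 19404 = 155241/8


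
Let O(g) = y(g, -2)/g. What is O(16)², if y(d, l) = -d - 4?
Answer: 25/16 ≈ 1.5625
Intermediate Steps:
y(d, l) = -4 - d
O(g) = (-4 - g)/g
O(16)² = ((-4 - 1*16)/16)² = ((-4 - 16)/16)² = ((1/16)*(-20))² = (-5/4)² = 25/16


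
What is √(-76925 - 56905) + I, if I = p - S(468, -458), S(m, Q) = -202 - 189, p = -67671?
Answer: -67280 + 3*I*√14870 ≈ -67280.0 + 365.83*I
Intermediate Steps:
S(m, Q) = -391
I = -67280 (I = -67671 - 1*(-391) = -67671 + 391 = -67280)
√(-76925 - 56905) + I = √(-76925 - 56905) - 67280 = √(-133830) - 67280 = 3*I*√14870 - 67280 = -67280 + 3*I*√14870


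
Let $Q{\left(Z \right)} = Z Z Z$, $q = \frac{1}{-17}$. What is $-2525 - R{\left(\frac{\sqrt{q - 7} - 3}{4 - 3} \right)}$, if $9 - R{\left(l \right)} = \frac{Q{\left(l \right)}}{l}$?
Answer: $- \frac{43045}{17} - \frac{12 i \sqrt{510}}{17} \approx -2532.1 - 15.941 i$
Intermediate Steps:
$q = - \frac{1}{17} \approx -0.058824$
$Q{\left(Z \right)} = Z^{3}$ ($Q{\left(Z \right)} = Z^{2} Z = Z^{3}$)
$R{\left(l \right)} = 9 - l^{2}$ ($R{\left(l \right)} = 9 - \frac{l^{3}}{l} = 9 - l^{2}$)
$-2525 - R{\left(\frac{\sqrt{q - 7} - 3}{4 - 3} \right)} = -2525 - \left(9 - \left(\frac{\sqrt{- \frac{1}{17} - 7} - 3}{4 - 3}\right)^{2}\right) = -2525 - \left(9 - \left(\frac{\sqrt{- \frac{120}{17}} - 3}{1}\right)^{2}\right) = -2525 - \left(9 - \left(\left(\frac{2 i \sqrt{510}}{17} - 3\right) 1\right)^{2}\right) = -2525 - \left(9 - \left(\left(-3 + \frac{2 i \sqrt{510}}{17}\right) 1\right)^{2}\right) = -2525 - \left(9 - \left(-3 + \frac{2 i \sqrt{510}}{17}\right)^{2}\right) = -2534 + \left(-3 + \frac{2 i \sqrt{510}}{17}\right)^{2}$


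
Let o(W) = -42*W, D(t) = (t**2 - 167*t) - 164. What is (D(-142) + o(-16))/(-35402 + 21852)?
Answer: -22193/6775 ≈ -3.2757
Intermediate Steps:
D(t) = -164 + t**2 - 167*t
(D(-142) + o(-16))/(-35402 + 21852) = ((-164 + (-142)**2 - 167*(-142)) - 42*(-16))/(-35402 + 21852) = ((-164 + 20164 + 23714) + 672)/(-13550) = (43714 + 672)*(-1/13550) = 44386*(-1/13550) = -22193/6775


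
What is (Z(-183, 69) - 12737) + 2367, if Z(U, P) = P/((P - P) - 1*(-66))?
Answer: -228117/22 ≈ -10369.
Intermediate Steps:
Z(U, P) = P/66 (Z(U, P) = P/(0 + 66) = P/66)
(Z(-183, 69) - 12737) + 2367 = ((1/66)*69 - 12737) + 2367 = (23/22 - 12737) + 2367 = -280191/22 + 2367 = -228117/22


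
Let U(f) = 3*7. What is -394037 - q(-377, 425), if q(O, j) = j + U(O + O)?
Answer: -394483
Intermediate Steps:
U(f) = 21
q(O, j) = 21 + j (q(O, j) = j + 21 = 21 + j)
-394037 - q(-377, 425) = -394037 - (21 + 425) = -394037 - 1*446 = -394037 - 446 = -394483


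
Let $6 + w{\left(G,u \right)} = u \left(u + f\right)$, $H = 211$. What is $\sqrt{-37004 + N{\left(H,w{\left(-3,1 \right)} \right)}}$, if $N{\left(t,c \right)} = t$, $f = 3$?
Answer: $i \sqrt{36793} \approx 191.81 i$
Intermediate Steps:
$w{\left(G,u \right)} = -6 + u \left(3 + u\right)$ ($w{\left(G,u \right)} = -6 + u \left(u + 3\right) = -6 + u \left(3 + u\right)$)
$\sqrt{-37004 + N{\left(H,w{\left(-3,1 \right)} \right)}} = \sqrt{-37004 + 211} = \sqrt{-36793} = i \sqrt{36793}$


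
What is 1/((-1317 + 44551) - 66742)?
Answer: -1/23508 ≈ -4.2539e-5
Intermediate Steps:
1/((-1317 + 44551) - 66742) = 1/(43234 - 66742) = 1/(-23508) = -1/23508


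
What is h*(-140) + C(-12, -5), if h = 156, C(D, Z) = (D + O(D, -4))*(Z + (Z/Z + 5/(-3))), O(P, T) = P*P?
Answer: -22588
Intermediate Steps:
O(P, T) = P**2
C(D, Z) = (-2/3 + Z)*(D + D**2) (C(D, Z) = (D + D**2)*(Z + (Z/Z + 5/(-3))) = (D + D**2)*(Z + (1 + 5*(-1/3))) = (D + D**2)*(Z + (1 - 5/3)) = (D + D**2)*(Z - 2/3) = (D + D**2)*(-2/3 + Z) = (-2/3 + Z)*(D + D**2))
h*(-140) + C(-12, -5) = 156*(-140) + (1/3)*(-12)*(-2 - 2*(-12) + 3*(-5) + 3*(-12)*(-5)) = -21840 + (1/3)*(-12)*(-2 + 24 - 15 + 180) = -21840 + (1/3)*(-12)*187 = -21840 - 748 = -22588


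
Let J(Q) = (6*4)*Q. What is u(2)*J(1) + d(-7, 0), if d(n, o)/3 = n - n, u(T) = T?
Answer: 48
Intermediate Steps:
J(Q) = 24*Q
d(n, o) = 0 (d(n, o) = 3*(n - n) = 3*0 = 0)
u(2)*J(1) + d(-7, 0) = 2*(24*1) + 0 = 2*24 + 0 = 48 + 0 = 48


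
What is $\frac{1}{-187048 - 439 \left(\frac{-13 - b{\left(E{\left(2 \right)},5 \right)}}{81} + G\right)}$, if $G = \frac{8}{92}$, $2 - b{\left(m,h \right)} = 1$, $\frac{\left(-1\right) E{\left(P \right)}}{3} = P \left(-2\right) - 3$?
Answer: $- \frac{1863}{348400184} \approx -5.3473 \cdot 10^{-6}$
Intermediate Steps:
$E{\left(P \right)} = 9 + 6 P$ ($E{\left(P \right)} = - 3 \left(P \left(-2\right) - 3\right) = - 3 \left(- 2 P - 3\right) = - 3 \left(-3 - 2 P\right) = 9 + 6 P$)
$b{\left(m,h \right)} = 1$ ($b{\left(m,h \right)} = 2 - 1 = 1$)
$G = \frac{2}{23}$ ($G = 8 \cdot \frac{1}{92} = \frac{2}{23} \approx 0.086957$)
$\frac{1}{-187048 - 439 \left(\frac{-13 - b{\left(E{\left(2 \right)},5 \right)}}{81} + G\right)} = \frac{1}{-187048 - 439 \left(\frac{-13 - 1}{81} + \frac{2}{23}\right)} = \frac{1}{-187048 - 439 \left(\left(-13 - 1\right) \frac{1}{81} + \frac{2}{23}\right)} = \frac{1}{-187048 - 439 \left(\left(-14\right) \frac{1}{81} + \frac{2}{23}\right)} = \frac{1}{-187048 - 439 \left(- \frac{14}{81} + \frac{2}{23}\right)} = \frac{1}{-187048 - - \frac{70240}{1863}} = \frac{1}{-187048 + \frac{70240}{1863}} = \frac{1}{- \frac{348400184}{1863}} = - \frac{1863}{348400184}$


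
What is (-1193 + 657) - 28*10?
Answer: -816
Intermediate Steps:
(-1193 + 657) - 28*10 = -536 - 280 = -816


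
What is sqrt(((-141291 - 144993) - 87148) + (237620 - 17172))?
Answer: 2*I*sqrt(38246) ≈ 391.13*I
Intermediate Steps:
sqrt(((-141291 - 144993) - 87148) + (237620 - 17172)) = sqrt((-286284 - 87148) + 220448) = sqrt(-373432 + 220448) = sqrt(-152984) = 2*I*sqrt(38246)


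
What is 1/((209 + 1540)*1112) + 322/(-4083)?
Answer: -69583317/882330856 ≈ -0.078863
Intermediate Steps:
1/((209 + 1540)*1112) + 322/(-4083) = (1/1112)/1749 + 322*(-1/4083) = (1/1749)*(1/1112) - 322/4083 = 1/1944888 - 322/4083 = -69583317/882330856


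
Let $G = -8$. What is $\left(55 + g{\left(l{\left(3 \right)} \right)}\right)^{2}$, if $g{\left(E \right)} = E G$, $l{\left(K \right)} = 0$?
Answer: $3025$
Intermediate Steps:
$g{\left(E \right)} = - 8 E$ ($g{\left(E \right)} = E \left(-8\right) = - 8 E$)
$\left(55 + g{\left(l{\left(3 \right)} \right)}\right)^{2} = \left(55 - 0\right)^{2} = \left(55 + 0\right)^{2} = 55^{2} = 3025$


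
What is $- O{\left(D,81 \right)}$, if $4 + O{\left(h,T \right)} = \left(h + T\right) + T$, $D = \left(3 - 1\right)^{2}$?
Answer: $-162$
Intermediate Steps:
$D = 4$ ($D = 2^{2} = 4$)
$O{\left(h,T \right)} = -4 + h + 2 T$ ($O{\left(h,T \right)} = -4 + \left(\left(h + T\right) + T\right) = -4 + \left(\left(T + h\right) + T\right) = -4 + \left(h + 2 T\right) = -4 + h + 2 T$)
$- O{\left(D,81 \right)} = - (-4 + 4 + 2 \cdot 81) = - (-4 + 4 + 162) = \left(-1\right) 162 = -162$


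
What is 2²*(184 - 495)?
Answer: -1244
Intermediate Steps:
2²*(184 - 495) = 4*(-311) = -1244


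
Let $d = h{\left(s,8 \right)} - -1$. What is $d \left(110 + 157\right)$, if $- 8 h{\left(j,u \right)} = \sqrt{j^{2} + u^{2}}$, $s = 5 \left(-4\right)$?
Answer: $267 - \frac{267 \sqrt{29}}{2} \approx -451.92$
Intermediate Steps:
$s = -20$
$h{\left(j,u \right)} = - \frac{\sqrt{j^{2} + u^{2}}}{8}$
$d = 1 - \frac{\sqrt{29}}{2}$ ($d = - \frac{\sqrt{\left(-20\right)^{2} + 8^{2}}}{8} - -1 = - \frac{\sqrt{400 + 64}}{8} + 1 = - \frac{\sqrt{464}}{8} + 1 = - \frac{4 \sqrt{29}}{8} + 1 = - \frac{\sqrt{29}}{2} + 1 = 1 - \frac{\sqrt{29}}{2} \approx -1.6926$)
$d \left(110 + 157\right) = \left(1 - \frac{\sqrt{29}}{2}\right) \left(110 + 157\right) = \left(1 - \frac{\sqrt{29}}{2}\right) 267 = 267 - \frac{267 \sqrt{29}}{2}$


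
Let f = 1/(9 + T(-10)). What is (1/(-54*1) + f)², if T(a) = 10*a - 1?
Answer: 5329/6170256 ≈ 0.00086366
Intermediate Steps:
T(a) = -1 + 10*a
f = -1/92 (f = 1/(9 + (-1 + 10*(-10))) = 1/(9 + (-1 - 100)) = 1/(9 - 101) = 1/(-92) = -1/92 ≈ -0.010870)
(1/(-54*1) + f)² = (1/(-54*1) - 1/92)² = (1/(-54) - 1/92)² = (-1/54 - 1/92)² = (-73/2484)² = 5329/6170256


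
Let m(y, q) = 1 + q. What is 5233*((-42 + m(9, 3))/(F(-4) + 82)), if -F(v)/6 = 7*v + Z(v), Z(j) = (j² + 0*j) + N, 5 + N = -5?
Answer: -99427/107 ≈ -929.22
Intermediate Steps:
N = -10 (N = -5 - 5 = -10)
Z(j) = -10 + j² (Z(j) = (j² + 0*j) - 10 = (j² + 0) - 10 = j² - 10 = -10 + j²)
F(v) = 60 - 42*v - 6*v² (F(v) = -6*(7*v + (-10 + v²)) = -6*(-10 + v² + 7*v) = 60 - 42*v - 6*v²)
5233*((-42 + m(9, 3))/(F(-4) + 82)) = 5233*((-42 + (1 + 3))/((60 - 42*(-4) - 6*(-4)²) + 82)) = 5233*((-42 + 4)/((60 + 168 - 6*16) + 82)) = 5233*(-38/((60 + 168 - 96) + 82)) = 5233*(-38/(132 + 82)) = 5233*(-38/214) = 5233*(-38*1/214) = 5233*(-19/107) = -99427/107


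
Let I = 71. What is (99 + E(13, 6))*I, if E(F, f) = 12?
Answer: 7881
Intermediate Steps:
(99 + E(13, 6))*I = (99 + 12)*71 = 111*71 = 7881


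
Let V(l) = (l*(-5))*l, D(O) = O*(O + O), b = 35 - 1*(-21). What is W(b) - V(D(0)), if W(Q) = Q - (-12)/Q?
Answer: 787/14 ≈ 56.214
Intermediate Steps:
b = 56 (b = 35 + 21 = 56)
W(Q) = Q + 12/Q
D(O) = 2*O**2 (D(O) = O*(2*O) = 2*O**2)
V(l) = -5*l**2 (V(l) = (-5*l)*l = -5*l**2)
W(b) - V(D(0)) = (56 + 12/56) - (-5)*(2*0**2)**2 = (56 + 12*(1/56)) - (-5)*(2*0)**2 = (56 + 3/14) - (-5)*0**2 = 787/14 - (-5)*0 = 787/14 - 1*0 = 787/14 + 0 = 787/14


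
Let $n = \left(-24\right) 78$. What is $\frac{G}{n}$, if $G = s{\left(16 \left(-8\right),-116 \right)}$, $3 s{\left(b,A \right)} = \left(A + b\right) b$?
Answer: $- \frac{1952}{351} \approx -5.5613$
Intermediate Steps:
$s{\left(b,A \right)} = \frac{b \left(A + b\right)}{3}$ ($s{\left(b,A \right)} = \frac{\left(A + b\right) b}{3} = \frac{b \left(A + b\right)}{3}$)
$G = \frac{31232}{3}$ ($G = \frac{16 \left(-8\right) \left(-116 + 16 \left(-8\right)\right)}{3} = \frac{1}{3} \left(-128\right) \left(-116 - 128\right) = \frac{1}{3} \left(-128\right) \left(-244\right) = \frac{31232}{3} \approx 10411.0$)
$n = -1872$
$\frac{G}{n} = \frac{31232}{3 \left(-1872\right)} = \frac{31232}{3} \left(- \frac{1}{1872}\right) = - \frac{1952}{351}$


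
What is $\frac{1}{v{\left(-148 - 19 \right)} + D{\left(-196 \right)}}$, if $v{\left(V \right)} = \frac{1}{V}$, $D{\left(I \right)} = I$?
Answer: $- \frac{167}{32733} \approx -0.0051019$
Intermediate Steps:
$\frac{1}{v{\left(-148 - 19 \right)} + D{\left(-196 \right)}} = \frac{1}{\frac{1}{-148 - 19} - 196} = \frac{1}{\frac{1}{-167} - 196} = \frac{1}{- \frac{1}{167} - 196} = \frac{1}{- \frac{32733}{167}} = - \frac{167}{32733}$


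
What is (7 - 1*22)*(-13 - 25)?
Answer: 570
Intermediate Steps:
(7 - 1*22)*(-13 - 25) = (7 - 22)*(-38) = -15*(-38) = 570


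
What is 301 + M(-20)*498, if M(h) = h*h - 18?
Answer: 190537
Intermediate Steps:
M(h) = -18 + h² (M(h) = h² - 18 = -18 + h²)
301 + M(-20)*498 = 301 + (-18 + (-20)²)*498 = 301 + (-18 + 400)*498 = 301 + 382*498 = 301 + 190236 = 190537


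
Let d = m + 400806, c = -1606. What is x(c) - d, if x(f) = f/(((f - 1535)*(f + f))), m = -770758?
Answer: 2324038463/6282 ≈ 3.6995e+5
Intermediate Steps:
d = -369952 (d = -770758 + 400806 = -369952)
x(f) = 1/(2*(-1535 + f)) (x(f) = f/(((-1535 + f)*(2*f))) = f/((2*f*(-1535 + f))) = f*(1/(2*f*(-1535 + f))) = 1/(2*(-1535 + f)))
x(c) - d = 1/(2*(-1535 - 1606)) - 1*(-369952) = (½)/(-3141) + 369952 = (½)*(-1/3141) + 369952 = -1/6282 + 369952 = 2324038463/6282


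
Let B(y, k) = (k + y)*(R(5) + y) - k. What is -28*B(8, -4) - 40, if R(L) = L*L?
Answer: -3848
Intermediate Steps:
R(L) = L**2
B(y, k) = -k + (25 + y)*(k + y) (B(y, k) = (k + y)*(5**2 + y) - k = (k + y)*(25 + y) - k = (25 + y)*(k + y) - k = -k + (25 + y)*(k + y))
-28*B(8, -4) - 40 = -28*(8**2 + 24*(-4) + 25*8 - 4*8) - 40 = -28*(64 - 96 + 200 - 32) - 40 = -28*136 - 40 = -3808 - 40 = -3848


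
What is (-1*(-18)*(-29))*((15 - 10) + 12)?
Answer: -8874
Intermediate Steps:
(-1*(-18)*(-29))*((15 - 10) + 12) = (18*(-29))*(5 + 12) = -522*17 = -8874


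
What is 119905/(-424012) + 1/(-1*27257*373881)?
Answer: -1221936797394397/4321053043301004 ≈ -0.28279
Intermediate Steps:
119905/(-424012) + 1/(-1*27257*373881) = 119905*(-1/424012) + (1/373881)/(-27257) = -119905/424012 - 1/27257*1/373881 = -119905/424012 - 1/10190874417 = -1221936797394397/4321053043301004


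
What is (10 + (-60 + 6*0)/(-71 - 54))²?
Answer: 68644/625 ≈ 109.83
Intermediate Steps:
(10 + (-60 + 6*0)/(-71 - 54))² = (10 + (-60 + 0)/(-125))² = (10 - 60*(-1/125))² = (10 + 12/25)² = (262/25)² = 68644/625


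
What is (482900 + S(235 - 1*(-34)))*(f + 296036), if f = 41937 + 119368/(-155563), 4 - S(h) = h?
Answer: 25375005419505685/155563 ≈ 1.6312e+11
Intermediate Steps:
S(h) = 4 - h
f = 6523726163/155563 (f = 41937 + 119368*(-1/155563) = 41937 - 119368/155563 = 6523726163/155563 ≈ 41936.)
(482900 + S(235 - 1*(-34)))*(f + 296036) = (482900 + (4 - (235 - 1*(-34))))*(6523726163/155563 + 296036) = (482900 + (4 - (235 + 34)))*(52575974431/155563) = (482900 + (4 - 1*269))*(52575974431/155563) = (482900 + (4 - 269))*(52575974431/155563) = (482900 - 265)*(52575974431/155563) = 482635*(52575974431/155563) = 25375005419505685/155563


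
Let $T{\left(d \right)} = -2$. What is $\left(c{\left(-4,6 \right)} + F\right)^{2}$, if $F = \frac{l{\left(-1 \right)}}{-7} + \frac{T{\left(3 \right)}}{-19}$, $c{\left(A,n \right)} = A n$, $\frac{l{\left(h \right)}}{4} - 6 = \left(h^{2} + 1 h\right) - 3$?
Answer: $\frac{11600836}{17689} \approx 655.82$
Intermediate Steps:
$l{\left(h \right)} = 12 + 4 h + 4 h^{2}$ ($l{\left(h \right)} = 24 + 4 \left(\left(h^{2} + 1 h\right) - 3\right) = 24 + 4 \left(\left(h^{2} + h\right) - 3\right) = 24 + 4 \left(\left(h + h^{2}\right) - 3\right) = 24 + 4 \left(-3 + h + h^{2}\right) = 24 + \left(-12 + 4 h + 4 h^{2}\right) = 12 + 4 h + 4 h^{2}$)
$F = - \frac{214}{133}$ ($F = \frac{12 + 4 \left(-1\right) + 4 \left(-1\right)^{2}}{-7} - \frac{2}{-19} = \left(12 - 4 + 4 \cdot 1\right) \left(- \frac{1}{7}\right) - - \frac{2}{19} = \left(12 - 4 + 4\right) \left(- \frac{1}{7}\right) + \frac{2}{19} = 12 \left(- \frac{1}{7}\right) + \frac{2}{19} = - \frac{12}{7} + \frac{2}{19} = - \frac{214}{133} \approx -1.609$)
$\left(c{\left(-4,6 \right)} + F\right)^{2} = \left(\left(-4\right) 6 - \frac{214}{133}\right)^{2} = \left(-24 - \frac{214}{133}\right)^{2} = \left(- \frac{3406}{133}\right)^{2} = \frac{11600836}{17689}$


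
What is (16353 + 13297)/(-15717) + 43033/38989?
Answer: -479674189/612790113 ≈ -0.78277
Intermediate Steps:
(16353 + 13297)/(-15717) + 43033/38989 = 29650*(-1/15717) + 43033*(1/38989) = -29650/15717 + 43033/38989 = -479674189/612790113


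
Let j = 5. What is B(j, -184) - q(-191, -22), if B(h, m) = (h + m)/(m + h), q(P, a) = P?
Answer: 192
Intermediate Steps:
B(h, m) = 1 (B(h, m) = (h + m)/(h + m) = 1)
B(j, -184) - q(-191, -22) = 1 - 1*(-191) = 1 + 191 = 192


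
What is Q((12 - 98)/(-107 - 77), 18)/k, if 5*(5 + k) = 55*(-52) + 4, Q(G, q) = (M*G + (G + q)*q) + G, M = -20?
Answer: -148825/265052 ≈ -0.56149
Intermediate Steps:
Q(G, q) = -19*G + q*(G + q) (Q(G, q) = (-20*G + (G + q)*q) + G = (-20*G + q*(G + q)) + G = -19*G + q*(G + q))
k = -2881/5 (k = -5 + (55*(-52) + 4)/5 = -5 + (-2860 + 4)/5 = -5 + (⅕)*(-2856) = -5 - 2856/5 = -2881/5 ≈ -576.20)
Q((12 - 98)/(-107 - 77), 18)/k = (18² - 19*(12 - 98)/(-107 - 77) + ((12 - 98)/(-107 - 77))*18)/(-2881/5) = (324 - (-1634)/(-184) - 86/(-184)*18)*(-5/2881) = (324 - (-1634)*(-1)/184 - 86*(-1/184)*18)*(-5/2881) = (324 - 19*43/92 + (43/92)*18)*(-5/2881) = (324 - 817/92 + 387/46)*(-5/2881) = (29765/92)*(-5/2881) = -148825/265052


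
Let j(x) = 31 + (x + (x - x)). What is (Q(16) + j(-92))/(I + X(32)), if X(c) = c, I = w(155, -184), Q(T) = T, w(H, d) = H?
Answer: -45/187 ≈ -0.24064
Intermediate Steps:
I = 155
j(x) = 31 + x (j(x) = 31 + (x + 0) = 31 + x)
(Q(16) + j(-92))/(I + X(32)) = (16 + (31 - 92))/(155 + 32) = (16 - 61)/187 = -45*1/187 = -45/187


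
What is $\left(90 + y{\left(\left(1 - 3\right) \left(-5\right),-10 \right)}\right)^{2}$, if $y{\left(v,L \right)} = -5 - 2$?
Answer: $6889$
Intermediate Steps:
$y{\left(v,L \right)} = -7$ ($y{\left(v,L \right)} = -5 - 2 = -7$)
$\left(90 + y{\left(\left(1 - 3\right) \left(-5\right),-10 \right)}\right)^{2} = \left(90 - 7\right)^{2} = 83^{2} = 6889$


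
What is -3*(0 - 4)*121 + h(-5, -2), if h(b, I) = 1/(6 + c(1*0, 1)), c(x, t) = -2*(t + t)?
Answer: 2905/2 ≈ 1452.5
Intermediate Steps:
c(x, t) = -4*t
h(b, I) = ½ (h(b, I) = 1/(6 - 4*1) = 1/(6 - 4) = 1/2 = ½)
-3*(0 - 4)*121 + h(-5, -2) = -3*(0 - 4)*121 + ½ = -3*(-4)*121 + ½ = 12*121 + ½ = 1452 + ½ = 2905/2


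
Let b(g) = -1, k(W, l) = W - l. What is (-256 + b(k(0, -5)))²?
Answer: 66049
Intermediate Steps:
(-256 + b(k(0, -5)))² = (-256 - 1)² = (-257)² = 66049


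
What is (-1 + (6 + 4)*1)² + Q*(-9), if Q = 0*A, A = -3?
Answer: 81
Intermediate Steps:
Q = 0 (Q = 0*(-3) = 0)
(-1 + (6 + 4)*1)² + Q*(-9) = (-1 + (6 + 4)*1)² + 0*(-9) = (-1 + 10*1)² + 0 = (-1 + 10)² + 0 = 9² + 0 = 81 + 0 = 81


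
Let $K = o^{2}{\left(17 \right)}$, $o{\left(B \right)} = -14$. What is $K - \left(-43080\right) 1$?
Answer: $43276$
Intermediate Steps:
$K = 196$ ($K = \left(-14\right)^{2} = 196$)
$K - \left(-43080\right) 1 = 196 - \left(-43080\right) 1 = 196 - -43080 = 196 + 43080 = 43276$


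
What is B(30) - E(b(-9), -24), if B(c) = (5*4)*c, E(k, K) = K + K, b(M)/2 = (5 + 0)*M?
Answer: 648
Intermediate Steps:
b(M) = 10*M (b(M) = 2*((5 + 0)*M) = 2*(5*M) = 10*M)
E(k, K) = 2*K
B(c) = 20*c
B(30) - E(b(-9), -24) = 20*30 - 2*(-24) = 600 - 1*(-48) = 600 + 48 = 648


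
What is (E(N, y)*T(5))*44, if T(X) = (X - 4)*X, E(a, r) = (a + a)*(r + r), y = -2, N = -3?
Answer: 5280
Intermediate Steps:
E(a, r) = 4*a*r (E(a, r) = (2*a)*(2*r) = 4*a*r)
T(X) = X*(-4 + X) (T(X) = (-4 + X)*X = X*(-4 + X))
(E(N, y)*T(5))*44 = ((4*(-3)*(-2))*(5*(-4 + 5)))*44 = (24*(5*1))*44 = (24*5)*44 = 120*44 = 5280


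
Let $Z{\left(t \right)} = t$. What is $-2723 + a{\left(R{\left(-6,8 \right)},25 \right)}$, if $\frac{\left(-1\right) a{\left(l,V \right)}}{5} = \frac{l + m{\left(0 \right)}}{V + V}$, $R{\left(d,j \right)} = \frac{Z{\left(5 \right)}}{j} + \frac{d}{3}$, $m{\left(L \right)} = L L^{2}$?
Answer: $- \frac{217829}{80} \approx -2722.9$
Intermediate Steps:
$m{\left(L \right)} = L^{3}$
$R{\left(d,j \right)} = \frac{5}{j} + \frac{d}{3}$
$a{\left(l,V \right)} = - \frac{5 l}{2 V}$ ($a{\left(l,V \right)} = - 5 \frac{l + 0^{3}}{V + V} = - 5 \frac{l + 0}{2 V} = - 5 l \frac{1}{2 V} = - 5 \frac{l}{2 V} = - \frac{5 l}{2 V}$)
$-2723 + a{\left(R{\left(-6,8 \right)},25 \right)} = -2723 - \frac{5 \left(\frac{5}{8} + \frac{1}{3} \left(-6\right)\right)}{2 \cdot 25} = -2723 - \frac{5}{2} \left(5 \cdot \frac{1}{8} - 2\right) \frac{1}{25} = -2723 - \frac{5}{2} \left(\frac{5}{8} - 2\right) \frac{1}{25} = -2723 - \left(- \frac{55}{16}\right) \frac{1}{25} = -2723 + \frac{11}{80} = - \frac{217829}{80}$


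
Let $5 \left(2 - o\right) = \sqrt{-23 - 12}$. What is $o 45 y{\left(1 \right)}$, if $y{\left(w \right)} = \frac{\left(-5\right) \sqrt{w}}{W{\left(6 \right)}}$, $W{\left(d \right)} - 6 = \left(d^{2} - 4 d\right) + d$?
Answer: $- \frac{75}{4} + \frac{15 i \sqrt{35}}{8} \approx -18.75 + 11.093 i$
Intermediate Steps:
$W{\left(d \right)} = 6 + d^{2} - 3 d$ ($W{\left(d \right)} = 6 + \left(\left(d^{2} - 4 d\right) + d\right) = 6 + \left(d^{2} - 3 d\right) = 6 + d^{2} - 3 d$)
$y{\left(w \right)} = - \frac{5 \sqrt{w}}{24}$ ($y{\left(w \right)} = \frac{\left(-5\right) \sqrt{w}}{6 + 6^{2} - 18} = \frac{\left(-5\right) \sqrt{w}}{6 + 36 - 18} = \frac{\left(-5\right) \sqrt{w}}{24} = - 5 \sqrt{w} \frac{1}{24} = - \frac{5 \sqrt{w}}{24}$)
$o = 2 - \frac{i \sqrt{35}}{5}$ ($o = 2 - \frac{\sqrt{-23 - 12}}{5} = 2 - \frac{\sqrt{-35}}{5} = 2 - \frac{i \sqrt{35}}{5} \approx 2.0 - 1.1832 i$)
$o 45 y{\left(1 \right)} = \left(2 - \frac{i \sqrt{35}}{5}\right) 45 \left(- \frac{5 \sqrt{1}}{24}\right) = \left(90 - 9 i \sqrt{35}\right) \left(\left(- \frac{5}{24}\right) 1\right) = \left(90 - 9 i \sqrt{35}\right) \left(- \frac{5}{24}\right) = - \frac{75}{4} + \frac{15 i \sqrt{35}}{8}$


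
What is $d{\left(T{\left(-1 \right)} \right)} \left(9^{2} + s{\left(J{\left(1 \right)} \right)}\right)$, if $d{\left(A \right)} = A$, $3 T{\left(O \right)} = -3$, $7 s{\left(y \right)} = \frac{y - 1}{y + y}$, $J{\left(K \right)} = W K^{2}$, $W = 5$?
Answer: $- \frac{2837}{35} \approx -81.057$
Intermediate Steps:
$J{\left(K \right)} = 5 K^{2}$
$s{\left(y \right)} = \frac{-1 + y}{14 y}$ ($s{\left(y \right)} = \frac{\left(y - 1\right) \frac{1}{y + y}}{7} = \frac{\left(-1 + y\right) \frac{1}{2 y}}{7} = \frac{\frac{1}{2} \frac{1}{y} \left(-1 + y\right)}{7} = \frac{-1 + y}{14 y}$)
$T{\left(O \right)} = -1$ ($T{\left(O \right)} = \frac{1}{3} \left(-3\right) = -1$)
$d{\left(T{\left(-1 \right)} \right)} \left(9^{2} + s{\left(J{\left(1 \right)} \right)}\right) = - (9^{2} + \frac{-1 + 5 \cdot 1^{2}}{14 \cdot 5 \cdot 1^{2}}) = - (81 + \frac{-1 + 5 \cdot 1}{14 \cdot 5 \cdot 1}) = - (81 + \frac{-1 + 5}{14 \cdot 5}) = - (81 + \frac{1}{14} \cdot \frac{1}{5} \cdot 4) = - (81 + \frac{2}{35}) = \left(-1\right) \frac{2837}{35} = - \frac{2837}{35}$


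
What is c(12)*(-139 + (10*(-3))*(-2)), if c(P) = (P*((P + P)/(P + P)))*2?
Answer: -1896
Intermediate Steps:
c(P) = 2*P (c(P) = (P*((2*P)/((2*P))))*2 = (P*((2*P)*(1/(2*P))))*2 = (P*1)*2 = P*2 = 2*P)
c(12)*(-139 + (10*(-3))*(-2)) = (2*12)*(-139 + (10*(-3))*(-2)) = 24*(-139 - 30*(-2)) = 24*(-139 + 60) = 24*(-79) = -1896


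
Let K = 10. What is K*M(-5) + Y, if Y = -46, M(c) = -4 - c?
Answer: -36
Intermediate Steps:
K*M(-5) + Y = 10*(-4 - 1*(-5)) - 46 = 10*(-4 + 5) - 46 = 10*1 - 46 = 10 - 46 = -36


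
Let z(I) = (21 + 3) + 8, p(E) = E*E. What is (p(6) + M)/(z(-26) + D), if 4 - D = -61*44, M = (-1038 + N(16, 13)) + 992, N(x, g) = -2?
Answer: -3/680 ≈ -0.0044118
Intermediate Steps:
p(E) = E²
M = -48 (M = (-1038 - 2) + 992 = -1040 + 992 = -48)
D = 2688 (D = 4 - (-61)*44 = 4 - 1*(-2684) = 4 + 2684 = 2688)
z(I) = 32 (z(I) = 24 + 8 = 32)
(p(6) + M)/(z(-26) + D) = (6² - 48)/(32 + 2688) = (36 - 48)/2720 = -12*1/2720 = -3/680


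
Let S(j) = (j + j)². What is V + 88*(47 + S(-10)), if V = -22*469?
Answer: 29018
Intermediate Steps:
V = -10318
S(j) = 4*j² (S(j) = (2*j)² = 4*j²)
V + 88*(47 + S(-10)) = -10318 + 88*(47 + 4*(-10)²) = -10318 + 88*(47 + 4*100) = -10318 + 88*(47 + 400) = -10318 + 88*447 = -10318 + 39336 = 29018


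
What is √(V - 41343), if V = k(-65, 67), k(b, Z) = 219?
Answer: 2*I*√10281 ≈ 202.79*I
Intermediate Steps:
V = 219
√(V - 41343) = √(219 - 41343) = √(-41124) = 2*I*√10281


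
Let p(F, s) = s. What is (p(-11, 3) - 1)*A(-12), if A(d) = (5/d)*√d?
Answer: -5*I*√3/3 ≈ -2.8868*I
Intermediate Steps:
A(d) = 5/√d
(p(-11, 3) - 1)*A(-12) = (3 - 1)*(5/√(-12)) = 2*(5*(-I*√3/6)) = 2*(-5*I*√3/6) = -5*I*√3/3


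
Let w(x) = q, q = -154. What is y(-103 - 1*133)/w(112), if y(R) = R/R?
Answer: -1/154 ≈ -0.0064935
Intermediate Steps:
y(R) = 1
w(x) = -154
y(-103 - 1*133)/w(112) = 1/(-154) = 1*(-1/154) = -1/154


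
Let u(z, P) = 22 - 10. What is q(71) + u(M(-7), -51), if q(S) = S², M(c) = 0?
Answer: 5053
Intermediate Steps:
u(z, P) = 12
q(71) + u(M(-7), -51) = 71² + 12 = 5041 + 12 = 5053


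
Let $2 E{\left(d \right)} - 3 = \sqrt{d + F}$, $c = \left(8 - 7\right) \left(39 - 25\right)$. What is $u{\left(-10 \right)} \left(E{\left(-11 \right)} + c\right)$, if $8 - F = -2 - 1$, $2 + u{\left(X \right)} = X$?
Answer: $-186$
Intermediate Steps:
$c = 14$ ($c = 1 \cdot 14 = 14$)
$u{\left(X \right)} = -2 + X$
$F = 11$ ($F = 8 - \left(-2 - 1\right) = 8 - -3 = 8 + 3 = 11$)
$E{\left(d \right)} = \frac{3}{2} + \frac{\sqrt{11 + d}}{2}$ ($E{\left(d \right)} = \frac{3}{2} + \frac{\sqrt{d + 11}}{2} = \frac{3}{2} + \frac{\sqrt{11 + d}}{2}$)
$u{\left(-10 \right)} \left(E{\left(-11 \right)} + c\right) = \left(-2 - 10\right) \left(\left(\frac{3}{2} + \frac{\sqrt{11 - 11}}{2}\right) + 14\right) = - 12 \left(\left(\frac{3}{2} + \frac{\sqrt{0}}{2}\right) + 14\right) = - 12 \left(\left(\frac{3}{2} + \frac{1}{2} \cdot 0\right) + 14\right) = - 12 \left(\left(\frac{3}{2} + 0\right) + 14\right) = - 12 \left(\frac{3}{2} + 14\right) = \left(-12\right) \frac{31}{2} = -186$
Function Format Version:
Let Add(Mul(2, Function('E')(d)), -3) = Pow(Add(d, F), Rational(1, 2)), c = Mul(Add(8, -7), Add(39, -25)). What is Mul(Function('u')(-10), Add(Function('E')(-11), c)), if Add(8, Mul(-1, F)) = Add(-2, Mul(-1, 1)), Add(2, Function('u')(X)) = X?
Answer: -186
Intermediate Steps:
c = 14 (c = Mul(1, 14) = 14)
Function('u')(X) = Add(-2, X)
F = 11 (F = Add(8, Mul(-1, Add(-2, Mul(-1, 1)))) = Add(8, Mul(-1, Add(-2, -1))) = Add(8, Mul(-1, -3)) = Add(8, 3) = 11)
Function('E')(d) = Add(Rational(3, 2), Mul(Rational(1, 2), Pow(Add(11, d), Rational(1, 2)))) (Function('E')(d) = Add(Rational(3, 2), Mul(Rational(1, 2), Pow(Add(d, 11), Rational(1, 2)))) = Add(Rational(3, 2), Mul(Rational(1, 2), Pow(Add(11, d), Rational(1, 2)))))
Mul(Function('u')(-10), Add(Function('E')(-11), c)) = Mul(Add(-2, -10), Add(Add(Rational(3, 2), Mul(Rational(1, 2), Pow(Add(11, -11), Rational(1, 2)))), 14)) = Mul(-12, Add(Add(Rational(3, 2), Mul(Rational(1, 2), Pow(0, Rational(1, 2)))), 14)) = Mul(-12, Add(Add(Rational(3, 2), Mul(Rational(1, 2), 0)), 14)) = Mul(-12, Add(Add(Rational(3, 2), 0), 14)) = Mul(-12, Add(Rational(3, 2), 14)) = Mul(-12, Rational(31, 2)) = -186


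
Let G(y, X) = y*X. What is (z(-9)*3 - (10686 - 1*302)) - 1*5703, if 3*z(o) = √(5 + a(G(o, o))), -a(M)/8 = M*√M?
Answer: -16087 + I*√5827 ≈ -16087.0 + 76.335*I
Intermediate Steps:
G(y, X) = X*y
a(M) = -8*M^(3/2) (a(M) = -8*M*√M = -8*M^(3/2))
z(o) = √(5 - 8*(o²)^(3/2))/3
(z(-9)*3 - (10686 - 1*302)) - 1*5703 = ((√(5 - 8*((-9)²)^(3/2))/3)*3 - (10686 - 1*302)) - 1*5703 = ((√(5 - 8*81^(3/2))/3)*3 - (10686 - 302)) - 5703 = ((√(5 - 8*729)/3)*3 - 1*10384) - 5703 = ((√(5 - 5832)/3)*3 - 10384) - 5703 = ((√(-5827)/3)*3 - 10384) - 5703 = (((I*√5827)/3)*3 - 10384) - 5703 = ((I*√5827/3)*3 - 10384) - 5703 = (I*√5827 - 10384) - 5703 = (-10384 + I*√5827) - 5703 = -16087 + I*√5827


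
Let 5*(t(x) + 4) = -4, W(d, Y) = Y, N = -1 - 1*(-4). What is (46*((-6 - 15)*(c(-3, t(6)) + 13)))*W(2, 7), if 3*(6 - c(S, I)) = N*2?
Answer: -114954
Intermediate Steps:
N = 3 (N = -1 + 4 = 3)
t(x) = -24/5 (t(x) = -4 + (1/5)*(-4) = -4 - 4/5 = -24/5)
c(S, I) = 4 (c(S, I) = 6 - 2 = 4)
(46*((-6 - 15)*(c(-3, t(6)) + 13)))*W(2, 7) = (46*((-6 - 15)*(4 + 13)))*7 = (46*(-21*17))*7 = (46*(-357))*7 = -16422*7 = -114954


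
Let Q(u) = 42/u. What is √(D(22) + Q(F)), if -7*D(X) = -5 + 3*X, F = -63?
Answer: I*√4137/21 ≈ 3.0628*I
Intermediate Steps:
D(X) = 5/7 - 3*X/7 (D(X) = -(-5 + 3*X)/7 = 5/7 - 3*X/7)
√(D(22) + Q(F)) = √((5/7 - 3/7*22) + 42/(-63)) = √((5/7 - 66/7) + 42*(-1/63)) = √(-61/7 - ⅔) = √(-197/21) = I*√4137/21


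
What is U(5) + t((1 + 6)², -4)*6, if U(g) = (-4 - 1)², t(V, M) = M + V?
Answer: 295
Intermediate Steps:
U(g) = 25 (U(g) = (-5)² = 25)
U(5) + t((1 + 6)², -4)*6 = 25 + (-4 + (1 + 6)²)*6 = 25 + (-4 + 7²)*6 = 25 + (-4 + 49)*6 = 25 + 45*6 = 25 + 270 = 295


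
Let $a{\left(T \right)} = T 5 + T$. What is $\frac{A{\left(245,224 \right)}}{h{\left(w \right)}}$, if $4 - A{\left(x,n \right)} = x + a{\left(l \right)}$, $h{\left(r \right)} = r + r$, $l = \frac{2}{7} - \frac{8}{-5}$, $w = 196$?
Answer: $- \frac{8831}{13720} \approx -0.64366$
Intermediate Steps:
$l = \frac{66}{35}$ ($l = 2 \cdot \frac{1}{7} - - \frac{8}{5} = \frac{2}{7} + \frac{8}{5} = \frac{66}{35} \approx 1.8857$)
$a{\left(T \right)} = 6 T$ ($a{\left(T \right)} = 5 T + T = 6 T$)
$h{\left(r \right)} = 2 r$
$A{\left(x,n \right)} = - \frac{256}{35} - x$ ($A{\left(x,n \right)} = 4 - \left(x + 6 \cdot \frac{66}{35}\right) = 4 - \left(x + \frac{396}{35}\right) = 4 - \left(\frac{396}{35} + x\right) = - \frac{256}{35} - x$)
$\frac{A{\left(245,224 \right)}}{h{\left(w \right)}} = \frac{- \frac{256}{35} - 245}{2 \cdot 196} = \frac{- \frac{256}{35} - 245}{392} = \left(- \frac{8831}{35}\right) \frac{1}{392} = - \frac{8831}{13720}$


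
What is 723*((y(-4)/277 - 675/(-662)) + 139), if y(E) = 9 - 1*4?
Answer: 18566112933/183374 ≈ 1.0125e+5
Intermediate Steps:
y(E) = 5 (y(E) = 9 - 4 = 5)
723*((y(-4)/277 - 675/(-662)) + 139) = 723*((5/277 - 675/(-662)) + 139) = 723*((5*(1/277) - 675*(-1/662)) + 139) = 723*((5/277 + 675/662) + 139) = 723*(190285/183374 + 139) = 723*(25679271/183374) = 18566112933/183374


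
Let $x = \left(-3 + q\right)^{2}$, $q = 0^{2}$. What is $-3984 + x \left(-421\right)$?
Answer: $-7773$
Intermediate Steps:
$q = 0$
$x = 9$ ($x = \left(-3 + 0\right)^{2} = \left(-3\right)^{2} = 9$)
$-3984 + x \left(-421\right) = -3984 + 9 \left(-421\right) = -3984 - 3789 = -7773$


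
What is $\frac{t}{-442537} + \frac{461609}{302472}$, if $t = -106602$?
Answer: $\frac{236523182177}{133855051464} \approx 1.767$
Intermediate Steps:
$\frac{t}{-442537} + \frac{461609}{302472} = - \frac{106602}{-442537} + \frac{461609}{302472} = \left(-106602\right) \left(- \frac{1}{442537}\right) + 461609 \cdot \frac{1}{302472} = \frac{106602}{442537} + \frac{461609}{302472} = \frac{236523182177}{133855051464}$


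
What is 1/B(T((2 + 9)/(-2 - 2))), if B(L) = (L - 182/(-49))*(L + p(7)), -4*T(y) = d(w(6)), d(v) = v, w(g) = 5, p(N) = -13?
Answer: -112/3933 ≈ -0.028477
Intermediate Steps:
T(y) = -5/4 (T(y) = -¼*5 = -5/4)
B(L) = (-13 + L)*(26/7 + L) (B(L) = (L - 182/(-49))*(L - 13) = (L - 182*(-1/49))*(-13 + L) = (L + 26/7)*(-13 + L) = (26/7 + L)*(-13 + L) = (-13 + L)*(26/7 + L))
1/B(T((2 + 9)/(-2 - 2))) = 1/(-338/7 + (-5/4)² - 65/7*(-5/4)) = 1/(-338/7 + 25/16 + 325/28) = 1/(-3933/112) = -112/3933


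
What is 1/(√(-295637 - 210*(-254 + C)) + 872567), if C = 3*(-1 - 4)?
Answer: 872567/761373408636 - I*√239147/761373408636 ≈ 1.146e-6 - 6.423e-10*I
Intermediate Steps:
C = -15 (C = 3*(-5) = -15)
1/(√(-295637 - 210*(-254 + C)) + 872567) = 1/(√(-295637 - 210*(-254 - 15)) + 872567) = 1/(√(-295637 - 210*(-269)) + 872567) = 1/(√(-295637 + 56490) + 872567) = 1/(√(-239147) + 872567) = 1/(I*√239147 + 872567) = 1/(872567 + I*√239147)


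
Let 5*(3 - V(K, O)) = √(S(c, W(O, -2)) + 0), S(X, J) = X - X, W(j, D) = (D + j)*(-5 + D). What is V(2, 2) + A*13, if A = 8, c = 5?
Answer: 107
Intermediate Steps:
W(j, D) = (-5 + D)*(D + j)
S(X, J) = 0
V(K, O) = 3 (V(K, O) = 3 - √(0 + 0)/5 = 3 - √0/5 = 3 - ⅕*0 = 3 + 0 = 3)
V(2, 2) + A*13 = 3 + 8*13 = 3 + 104 = 107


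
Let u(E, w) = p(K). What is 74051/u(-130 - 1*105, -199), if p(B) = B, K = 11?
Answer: 74051/11 ≈ 6731.9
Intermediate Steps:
u(E, w) = 11
74051/u(-130 - 1*105, -199) = 74051/11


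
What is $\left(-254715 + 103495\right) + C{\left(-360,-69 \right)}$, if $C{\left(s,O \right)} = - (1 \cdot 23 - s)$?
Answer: $-151603$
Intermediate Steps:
$C{\left(s,O \right)} = -23 + s$ ($C{\left(s,O \right)} = - (23 - s) = -23 + s$)
$\left(-254715 + 103495\right) + C{\left(-360,-69 \right)} = \left(-254715 + 103495\right) - 383 = -151220 - 383 = -151603$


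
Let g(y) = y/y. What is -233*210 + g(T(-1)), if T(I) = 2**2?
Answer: -48929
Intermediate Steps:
T(I) = 4
g(y) = 1
-233*210 + g(T(-1)) = -233*210 + 1 = -48930 + 1 = -48929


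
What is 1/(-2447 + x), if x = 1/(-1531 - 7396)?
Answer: -8927/21844370 ≈ -0.00040866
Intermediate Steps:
x = -1/8927 (x = 1/(-8927) = -1/8927 ≈ -0.00011202)
1/(-2447 + x) = 1/(-2447 - 1/8927) = 1/(-21844370/8927) = -8927/21844370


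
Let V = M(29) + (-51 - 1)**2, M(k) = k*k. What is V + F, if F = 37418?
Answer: 40963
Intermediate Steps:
M(k) = k**2
V = 3545 (V = 29**2 + (-51 - 1)**2 = 841 + (-52)**2 = 841 + 2704 = 3545)
V + F = 3545 + 37418 = 40963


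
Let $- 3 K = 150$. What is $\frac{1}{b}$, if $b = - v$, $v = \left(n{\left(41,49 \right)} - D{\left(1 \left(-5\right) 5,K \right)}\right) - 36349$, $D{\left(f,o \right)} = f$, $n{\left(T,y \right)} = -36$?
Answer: $\frac{1}{36360} \approx 2.7503 \cdot 10^{-5}$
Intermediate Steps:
$K = -50$ ($K = \left(- \frac{1}{3}\right) 150 = -50$)
$v = -36360$ ($v = \left(-36 - 1 \left(-5\right) 5\right) - 36349 = \left(-36 - \left(-5\right) 5\right) - 36349 = \left(-36 - -25\right) - 36349 = \left(-36 + 25\right) - 36349 = -11 - 36349 = -36360$)
$b = 36360$ ($b = \left(-1\right) \left(-36360\right) = 36360$)
$\frac{1}{b} = \frac{1}{36360}$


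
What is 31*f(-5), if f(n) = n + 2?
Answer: -93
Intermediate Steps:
f(n) = 2 + n
31*f(-5) = 31*(2 - 5) = 31*(-3) = -93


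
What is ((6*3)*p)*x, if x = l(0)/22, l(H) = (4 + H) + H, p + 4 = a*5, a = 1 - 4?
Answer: -684/11 ≈ -62.182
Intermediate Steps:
a = -3
p = -19 (p = -4 - 3*5 = -4 - 15 = -19)
l(H) = 4 + 2*H
x = 2/11 (x = (4 + 2*0)/22 = (4 + 0)*(1/22) = 4*(1/22) = 2/11 ≈ 0.18182)
((6*3)*p)*x = ((6*3)*(-19))*(2/11) = (18*(-19))*(2/11) = -342*2/11 = -684/11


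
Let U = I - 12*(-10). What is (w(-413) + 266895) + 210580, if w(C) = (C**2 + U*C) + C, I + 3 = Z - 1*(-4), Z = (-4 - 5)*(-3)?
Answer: 586507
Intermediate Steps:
Z = 27 (Z = -9*(-3) = 27)
I = 28 (I = -3 + (27 - 1*(-4)) = -3 + (27 + 4) = -3 + 31 = 28)
U = 148 (U = 28 - 12*(-10) = 28 + 120 = 148)
w(C) = C**2 + 149*C (w(C) = (C**2 + 148*C) + C = C**2 + 149*C)
(w(-413) + 266895) + 210580 = (-413*(149 - 413) + 266895) + 210580 = (-413*(-264) + 266895) + 210580 = (109032 + 266895) + 210580 = 375927 + 210580 = 586507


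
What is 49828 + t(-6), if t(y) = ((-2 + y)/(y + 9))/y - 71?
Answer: 447817/9 ≈ 49757.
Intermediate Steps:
t(y) = -71 + (-2 + y)/(y*(9 + y)) (t(y) = ((-2 + y)/(9 + y))/y - 71 = (-2 + y)/(y*(9 + y)) - 71 = -71 + (-2 + y)/(y*(9 + y)))
49828 + t(-6) = 49828 + (-2 - 638*(-6) - 71*(-6)²)/((-6)*(9 - 6)) = 49828 - ⅙*(-2 + 3828 - 71*36)/3 = 49828 - ⅙*⅓*(-2 + 3828 - 2556) = 49828 - ⅙*⅓*1270 = 49828 - 635/9 = 447817/9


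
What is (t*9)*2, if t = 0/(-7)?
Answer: 0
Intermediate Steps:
t = 0 (t = 0*(-1/7) = 0)
(t*9)*2 = (0*9)*2 = 0*2 = 0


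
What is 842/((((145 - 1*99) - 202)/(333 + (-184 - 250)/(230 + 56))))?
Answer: -9978121/5577 ≈ -1789.2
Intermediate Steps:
842/((((145 - 1*99) - 202)/(333 + (-184 - 250)/(230 + 56)))) = 842/((((145 - 99) - 202)/(333 - 434/286))) = 842/(((46 - 202)/(333 - 434*1/286))) = 842/((-156/(333 - 217/143))) = 842/((-156/47402/143)) = 842/((-156*143/47402)) = 842/(-11154/23701) = 842*(-23701/11154) = -9978121/5577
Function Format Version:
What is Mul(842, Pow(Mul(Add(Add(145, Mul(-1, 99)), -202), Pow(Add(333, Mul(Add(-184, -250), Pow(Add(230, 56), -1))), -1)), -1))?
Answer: Rational(-9978121, 5577) ≈ -1789.2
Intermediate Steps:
Mul(842, Pow(Mul(Add(Add(145, Mul(-1, 99)), -202), Pow(Add(333, Mul(Add(-184, -250), Pow(Add(230, 56), -1))), -1)), -1)) = Mul(842, Pow(Mul(Add(Add(145, -99), -202), Pow(Add(333, Mul(-434, Pow(286, -1))), -1)), -1)) = Mul(842, Pow(Mul(Add(46, -202), Pow(Add(333, Mul(-434, Rational(1, 286))), -1)), -1)) = Mul(842, Pow(Mul(-156, Pow(Add(333, Rational(-217, 143)), -1)), -1)) = Mul(842, Pow(Mul(-156, Pow(Rational(47402, 143), -1)), -1)) = Mul(842, Pow(Mul(-156, Rational(143, 47402)), -1)) = Mul(842, Pow(Rational(-11154, 23701), -1)) = Mul(842, Rational(-23701, 11154)) = Rational(-9978121, 5577)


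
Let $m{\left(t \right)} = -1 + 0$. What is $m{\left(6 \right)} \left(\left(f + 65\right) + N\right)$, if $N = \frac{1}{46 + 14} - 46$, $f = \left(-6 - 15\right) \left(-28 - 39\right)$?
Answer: $- \frac{85561}{60} \approx -1426.0$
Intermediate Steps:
$m{\left(t \right)} = -1$
$f = 1407$ ($f = \left(-21\right) \left(-67\right) = 1407$)
$N = - \frac{2759}{60}$ ($N = \frac{1}{60} - 46 = - \frac{2759}{60} \approx -45.983$)
$m{\left(6 \right)} \left(\left(f + 65\right) + N\right) = - (\left(1407 + 65\right) - \frac{2759}{60}) = - (1472 - \frac{2759}{60}) = \left(-1\right) \frac{85561}{60} = - \frac{85561}{60}$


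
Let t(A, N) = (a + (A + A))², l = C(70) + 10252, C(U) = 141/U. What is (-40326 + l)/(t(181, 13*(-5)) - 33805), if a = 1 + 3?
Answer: -2105039/7010570 ≈ -0.30027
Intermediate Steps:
a = 4
l = 717781/70 (l = 141/70 + 10252 = 717781/70 ≈ 10254.)
t(A, N) = (4 + 2*A)² (t(A, N) = (4 + (A + A))² = (4 + 2*A)²)
(-40326 + l)/(t(181, 13*(-5)) - 33805) = (-40326 + 717781/70)/(4*(2 + 181)² - 33805) = -2105039/(70*(4*183² - 33805)) = -2105039/(70*(4*33489 - 33805)) = -2105039/(70*(133956 - 33805)) = -2105039/70/100151 = -2105039/70*1/100151 = -2105039/7010570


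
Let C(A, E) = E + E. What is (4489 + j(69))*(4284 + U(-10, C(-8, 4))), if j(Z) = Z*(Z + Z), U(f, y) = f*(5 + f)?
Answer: 60723674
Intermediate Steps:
C(A, E) = 2*E
j(Z) = 2*Z² (j(Z) = Z*(2*Z) = 2*Z²)
(4489 + j(69))*(4284 + U(-10, C(-8, 4))) = (4489 + 2*69²)*(4284 - 10*(5 - 10)) = (4489 + 2*4761)*(4284 - 10*(-5)) = (4489 + 9522)*(4284 + 50) = 14011*4334 = 60723674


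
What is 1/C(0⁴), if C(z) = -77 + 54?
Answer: -1/23 ≈ -0.043478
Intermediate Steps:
C(z) = -23
1/C(0⁴) = 1/(-23) = -1/23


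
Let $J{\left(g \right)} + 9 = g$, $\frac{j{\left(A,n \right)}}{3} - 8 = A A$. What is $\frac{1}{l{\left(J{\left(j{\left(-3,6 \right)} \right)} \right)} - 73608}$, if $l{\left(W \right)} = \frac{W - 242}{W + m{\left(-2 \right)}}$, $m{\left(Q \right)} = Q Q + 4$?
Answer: $- \frac{1}{73612} \approx -1.3585 \cdot 10^{-5}$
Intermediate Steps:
$j{\left(A,n \right)} = 24 + 3 A^{2}$ ($j{\left(A,n \right)} = 24 + 3 A A = 24 + 3 A^{2}$)
$J{\left(g \right)} = -9 + g$
$m{\left(Q \right)} = 4 + Q^{2}$ ($m{\left(Q \right)} = Q^{2} + 4 = 4 + Q^{2}$)
$l{\left(W \right)} = \frac{-242 + W}{8 + W}$ ($l{\left(W \right)} = \frac{W - 242}{W + \left(4 + \left(-2\right)^{2}\right)} = \frac{-242 + W}{W + \left(4 + 4\right)} = \frac{-242 + W}{W + 8} = \frac{-242 + W}{8 + W}$)
$\frac{1}{l{\left(J{\left(j{\left(-3,6 \right)} \right)} \right)} - 73608} = \frac{1}{\frac{-242 + \left(-9 + \left(24 + 3 \left(-3\right)^{2}\right)\right)}{8 + \left(-9 + \left(24 + 3 \left(-3\right)^{2}\right)\right)} - 73608} = \frac{1}{\frac{-242 + \left(-9 + \left(24 + 3 \cdot 9\right)\right)}{8 + \left(-9 + \left(24 + 3 \cdot 9\right)\right)} - 73608} = \frac{1}{\frac{-242 + \left(-9 + \left(24 + 27\right)\right)}{8 + \left(-9 + \left(24 + 27\right)\right)} - 73608} = \frac{1}{\frac{-242 + \left(-9 + 51\right)}{8 + \left(-9 + 51\right)} - 73608} = \frac{1}{\frac{-242 + 42}{8 + 42} - 73608} = \frac{1}{\frac{1}{50} \left(-200\right) - 73608} = \frac{1}{-4 - 73608} = \frac{1}{-73612} = - \frac{1}{73612}$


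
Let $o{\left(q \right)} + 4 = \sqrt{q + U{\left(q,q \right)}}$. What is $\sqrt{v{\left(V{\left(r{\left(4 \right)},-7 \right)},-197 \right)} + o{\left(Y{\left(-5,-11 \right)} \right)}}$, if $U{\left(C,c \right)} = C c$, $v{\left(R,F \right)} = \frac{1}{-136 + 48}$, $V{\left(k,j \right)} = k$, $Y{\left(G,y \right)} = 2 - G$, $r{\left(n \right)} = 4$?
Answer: $\frac{\sqrt{-7766 + 3872 \sqrt{14}}}{44} \approx 1.8633$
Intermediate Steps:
$v{\left(R,F \right)} = - \frac{1}{88}$ ($v{\left(R,F \right)} = \frac{1}{-88} = - \frac{1}{88}$)
$o{\left(q \right)} = -4 + \sqrt{q + q^{2}}$ ($o{\left(q \right)} = -4 + \sqrt{q + q q} = -4 + \sqrt{q + q^{2}}$)
$\sqrt{v{\left(V{\left(r{\left(4 \right)},-7 \right)},-197 \right)} + o{\left(Y{\left(-5,-11 \right)} \right)}} = \sqrt{- \frac{1}{88} - \left(4 - \sqrt{\left(2 - -5\right) \left(1 + \left(2 - -5\right)\right)}\right)} = \sqrt{- \frac{1}{88} - \left(4 - \sqrt{\left(2 + 5\right) \left(1 + \left(2 + 5\right)\right)}\right)} = \sqrt{- \frac{1}{88} - \left(4 - \sqrt{7 \left(1 + 7\right)}\right)} = \sqrt{- \frac{1}{88} - \left(4 - \sqrt{7 \cdot 8}\right)} = \sqrt{- \frac{1}{88} - \left(4 - \sqrt{56}\right)} = \sqrt{- \frac{1}{88} - \left(4 - 2 \sqrt{14}\right)} = \sqrt{- \frac{353}{88} + 2 \sqrt{14}}$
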